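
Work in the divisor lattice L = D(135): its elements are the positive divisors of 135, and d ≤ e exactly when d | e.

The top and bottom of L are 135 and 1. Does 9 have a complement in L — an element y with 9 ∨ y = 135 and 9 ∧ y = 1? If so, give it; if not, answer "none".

For every candidate y, either 9 ∨ y ≠ 135 or 9 ∧ y ≠ 1; no complement exists.

none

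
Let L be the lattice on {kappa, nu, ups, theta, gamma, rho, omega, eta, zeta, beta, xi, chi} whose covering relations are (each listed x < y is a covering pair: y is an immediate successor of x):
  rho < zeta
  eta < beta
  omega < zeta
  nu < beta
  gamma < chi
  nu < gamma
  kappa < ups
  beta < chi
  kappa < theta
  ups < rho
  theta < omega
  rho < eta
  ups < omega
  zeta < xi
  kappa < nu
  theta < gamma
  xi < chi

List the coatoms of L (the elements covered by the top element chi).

The coatoms are exactly the elements covered by chi: beta, gamma, xi.

beta, gamma, xi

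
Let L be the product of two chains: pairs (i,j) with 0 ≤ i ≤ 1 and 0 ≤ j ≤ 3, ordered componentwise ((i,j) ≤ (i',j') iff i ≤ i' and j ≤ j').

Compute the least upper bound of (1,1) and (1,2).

In a product of chains, the join is componentwise max, giving (1,2).

(1,2)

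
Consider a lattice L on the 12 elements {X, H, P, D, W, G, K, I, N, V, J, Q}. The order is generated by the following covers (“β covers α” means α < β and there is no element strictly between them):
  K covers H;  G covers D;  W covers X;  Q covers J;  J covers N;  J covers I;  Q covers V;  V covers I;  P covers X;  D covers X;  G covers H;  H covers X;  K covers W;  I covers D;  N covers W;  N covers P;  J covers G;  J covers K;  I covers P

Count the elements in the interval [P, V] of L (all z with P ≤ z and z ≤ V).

3

The interval [P, V] = {I, P, V}, which has 3 elements.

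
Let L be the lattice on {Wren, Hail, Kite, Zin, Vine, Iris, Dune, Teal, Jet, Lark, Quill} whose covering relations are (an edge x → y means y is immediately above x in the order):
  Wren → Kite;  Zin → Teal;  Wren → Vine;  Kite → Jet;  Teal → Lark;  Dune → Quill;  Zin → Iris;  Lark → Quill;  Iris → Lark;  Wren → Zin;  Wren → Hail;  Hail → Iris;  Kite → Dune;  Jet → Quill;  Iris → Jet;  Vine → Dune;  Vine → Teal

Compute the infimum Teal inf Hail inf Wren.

Wren

Common lower bounds of {Teal, Hail, Wren}: Wren.
The greatest among these is Wren.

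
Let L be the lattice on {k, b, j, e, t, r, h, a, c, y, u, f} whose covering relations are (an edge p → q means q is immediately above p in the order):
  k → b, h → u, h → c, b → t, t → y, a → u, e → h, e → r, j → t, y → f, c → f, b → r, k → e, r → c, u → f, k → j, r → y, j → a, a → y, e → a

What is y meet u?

a

Common lower bounds of {y, u}: a, e, j, k.
The greatest among these is a.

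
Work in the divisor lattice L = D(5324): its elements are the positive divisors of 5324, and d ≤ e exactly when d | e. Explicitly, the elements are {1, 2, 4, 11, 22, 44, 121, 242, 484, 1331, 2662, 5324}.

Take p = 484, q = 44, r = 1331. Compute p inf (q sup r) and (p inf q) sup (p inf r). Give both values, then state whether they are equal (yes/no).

q sup r = 5324, so p inf (q sup r) = 484 inf 5324 = 484.
p inf q = 44 and p inf r = 121, so (p inf q) sup (p inf r) = 44 sup 121 = 484.
Equal: yes.

484; 484; yes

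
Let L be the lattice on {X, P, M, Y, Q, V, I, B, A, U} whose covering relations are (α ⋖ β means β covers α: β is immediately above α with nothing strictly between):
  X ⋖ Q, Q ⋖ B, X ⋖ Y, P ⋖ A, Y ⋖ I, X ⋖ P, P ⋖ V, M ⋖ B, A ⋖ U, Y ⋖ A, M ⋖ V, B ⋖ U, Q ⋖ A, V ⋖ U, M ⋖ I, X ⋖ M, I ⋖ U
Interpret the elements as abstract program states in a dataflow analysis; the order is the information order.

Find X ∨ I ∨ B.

Common upper bounds of {X, I, B}: U.
The least among these is U.

U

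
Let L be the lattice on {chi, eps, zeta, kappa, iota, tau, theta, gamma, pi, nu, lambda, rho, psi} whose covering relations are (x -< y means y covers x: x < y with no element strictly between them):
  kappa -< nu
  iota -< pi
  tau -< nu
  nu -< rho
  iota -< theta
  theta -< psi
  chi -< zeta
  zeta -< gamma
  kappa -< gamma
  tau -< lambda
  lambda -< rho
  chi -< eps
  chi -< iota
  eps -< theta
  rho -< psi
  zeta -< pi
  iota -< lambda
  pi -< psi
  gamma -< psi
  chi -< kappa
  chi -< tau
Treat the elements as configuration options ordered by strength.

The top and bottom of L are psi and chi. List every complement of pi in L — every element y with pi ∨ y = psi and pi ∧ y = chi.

Need y with pi ∨ y = psi and pi ∧ y = chi.
Checking each element gives: eps, kappa, nu, tau.

eps, kappa, nu, tau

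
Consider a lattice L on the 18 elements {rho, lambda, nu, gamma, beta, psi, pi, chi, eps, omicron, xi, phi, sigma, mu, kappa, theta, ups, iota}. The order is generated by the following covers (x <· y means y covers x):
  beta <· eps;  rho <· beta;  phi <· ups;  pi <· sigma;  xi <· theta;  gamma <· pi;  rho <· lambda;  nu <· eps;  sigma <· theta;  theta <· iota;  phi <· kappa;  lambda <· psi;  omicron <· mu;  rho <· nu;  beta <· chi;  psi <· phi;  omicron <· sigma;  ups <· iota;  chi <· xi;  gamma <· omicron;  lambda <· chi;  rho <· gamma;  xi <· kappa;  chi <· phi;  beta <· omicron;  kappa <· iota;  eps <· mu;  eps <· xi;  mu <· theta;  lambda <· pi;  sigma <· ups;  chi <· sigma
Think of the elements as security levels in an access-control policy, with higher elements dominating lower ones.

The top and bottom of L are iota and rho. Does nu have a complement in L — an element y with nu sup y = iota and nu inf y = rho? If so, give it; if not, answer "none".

Need y with nu ∨ y = iota and nu ∧ y = rho.
Checking each element gives: ups.

ups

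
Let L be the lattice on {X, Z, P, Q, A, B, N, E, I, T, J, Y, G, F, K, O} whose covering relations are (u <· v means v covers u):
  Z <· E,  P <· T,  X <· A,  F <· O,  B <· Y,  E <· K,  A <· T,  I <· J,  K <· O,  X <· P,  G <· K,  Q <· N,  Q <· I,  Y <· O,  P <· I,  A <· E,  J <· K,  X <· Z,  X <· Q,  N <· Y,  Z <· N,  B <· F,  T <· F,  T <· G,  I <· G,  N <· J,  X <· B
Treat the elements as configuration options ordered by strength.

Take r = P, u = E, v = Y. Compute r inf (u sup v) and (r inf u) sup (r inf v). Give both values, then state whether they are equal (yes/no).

P; X; no

u sup v = O, so r inf (u sup v) = P inf O = P.
r inf u = X and r inf v = X, so (r inf u) sup (r inf v) = X sup X = X.
Equal: no.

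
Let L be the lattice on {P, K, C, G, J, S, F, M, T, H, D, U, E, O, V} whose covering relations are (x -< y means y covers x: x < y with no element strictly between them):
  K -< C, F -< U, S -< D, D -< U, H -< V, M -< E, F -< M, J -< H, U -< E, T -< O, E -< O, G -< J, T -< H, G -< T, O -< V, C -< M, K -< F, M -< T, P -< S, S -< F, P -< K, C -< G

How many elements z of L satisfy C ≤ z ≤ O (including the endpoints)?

The interval [C, O] = {C, E, G, M, O, T}, which has 6 elements.

6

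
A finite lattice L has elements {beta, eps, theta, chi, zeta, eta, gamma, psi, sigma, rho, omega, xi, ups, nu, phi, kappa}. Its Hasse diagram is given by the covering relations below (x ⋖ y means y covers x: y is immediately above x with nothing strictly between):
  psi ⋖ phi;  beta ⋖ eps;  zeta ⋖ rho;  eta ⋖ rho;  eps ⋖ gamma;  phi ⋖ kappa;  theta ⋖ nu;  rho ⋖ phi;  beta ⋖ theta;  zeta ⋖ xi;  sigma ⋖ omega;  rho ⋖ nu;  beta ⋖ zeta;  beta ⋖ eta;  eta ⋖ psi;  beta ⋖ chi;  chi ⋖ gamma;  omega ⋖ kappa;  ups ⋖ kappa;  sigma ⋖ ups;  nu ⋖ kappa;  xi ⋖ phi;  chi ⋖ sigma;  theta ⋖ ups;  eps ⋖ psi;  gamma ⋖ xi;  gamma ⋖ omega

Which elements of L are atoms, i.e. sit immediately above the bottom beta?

chi, eps, eta, theta, zeta

The atoms are exactly the elements that cover beta: chi, eps, eta, theta, zeta.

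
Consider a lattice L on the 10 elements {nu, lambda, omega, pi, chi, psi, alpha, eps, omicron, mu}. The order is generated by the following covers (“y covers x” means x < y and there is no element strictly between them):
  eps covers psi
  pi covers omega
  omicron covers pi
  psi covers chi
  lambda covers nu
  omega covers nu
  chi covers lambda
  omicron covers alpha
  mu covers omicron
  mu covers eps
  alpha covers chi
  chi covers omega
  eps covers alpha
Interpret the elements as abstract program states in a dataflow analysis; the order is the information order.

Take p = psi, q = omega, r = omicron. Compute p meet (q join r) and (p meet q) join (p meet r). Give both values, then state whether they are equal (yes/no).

chi; chi; yes

q join r = omicron, so p meet (q join r) = psi meet omicron = chi.
p meet q = omega and p meet r = chi, so (p meet q) join (p meet r) = omega join chi = chi.
Equal: yes.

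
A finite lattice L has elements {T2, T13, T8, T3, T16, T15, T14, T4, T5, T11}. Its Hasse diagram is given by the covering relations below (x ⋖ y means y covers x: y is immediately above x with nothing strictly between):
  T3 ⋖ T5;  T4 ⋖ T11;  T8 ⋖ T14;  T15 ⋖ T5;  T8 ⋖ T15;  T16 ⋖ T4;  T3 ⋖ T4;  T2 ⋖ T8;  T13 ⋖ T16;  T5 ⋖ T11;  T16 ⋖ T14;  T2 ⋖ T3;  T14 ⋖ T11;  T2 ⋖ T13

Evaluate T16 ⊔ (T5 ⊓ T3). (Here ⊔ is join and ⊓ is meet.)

T5 ∧ T3 = T3
T16 ∨ T3 = T4

T4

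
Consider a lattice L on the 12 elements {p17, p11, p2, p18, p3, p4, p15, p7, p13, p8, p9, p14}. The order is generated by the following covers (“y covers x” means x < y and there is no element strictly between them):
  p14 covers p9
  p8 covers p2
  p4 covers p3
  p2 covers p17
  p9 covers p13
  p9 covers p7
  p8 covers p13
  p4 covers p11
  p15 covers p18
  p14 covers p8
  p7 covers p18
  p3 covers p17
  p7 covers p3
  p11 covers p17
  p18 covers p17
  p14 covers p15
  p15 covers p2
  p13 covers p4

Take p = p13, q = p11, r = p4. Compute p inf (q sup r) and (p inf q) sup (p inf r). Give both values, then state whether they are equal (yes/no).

p4; p4; yes

q sup r = p4, so p inf (q sup r) = p13 inf p4 = p4.
p inf q = p11 and p inf r = p4, so (p inf q) sup (p inf r) = p11 sup p4 = p4.
Equal: yes.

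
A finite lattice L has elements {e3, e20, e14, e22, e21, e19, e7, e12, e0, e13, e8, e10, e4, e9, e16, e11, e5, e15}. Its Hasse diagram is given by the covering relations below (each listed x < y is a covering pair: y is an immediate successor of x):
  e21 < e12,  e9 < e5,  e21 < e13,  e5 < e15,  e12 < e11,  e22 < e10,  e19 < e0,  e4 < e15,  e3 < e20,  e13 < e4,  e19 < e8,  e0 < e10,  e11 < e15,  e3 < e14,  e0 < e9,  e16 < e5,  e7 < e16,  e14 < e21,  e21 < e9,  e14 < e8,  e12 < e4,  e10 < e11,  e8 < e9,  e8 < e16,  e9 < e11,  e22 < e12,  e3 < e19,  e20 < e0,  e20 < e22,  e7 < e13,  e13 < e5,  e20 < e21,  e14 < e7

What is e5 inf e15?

Common lower bounds of {e5, e15}: e0, e13, e14, e16, e19, e20, e21, e3, e5, e7, e8, e9.
The greatest among these is e5.

e5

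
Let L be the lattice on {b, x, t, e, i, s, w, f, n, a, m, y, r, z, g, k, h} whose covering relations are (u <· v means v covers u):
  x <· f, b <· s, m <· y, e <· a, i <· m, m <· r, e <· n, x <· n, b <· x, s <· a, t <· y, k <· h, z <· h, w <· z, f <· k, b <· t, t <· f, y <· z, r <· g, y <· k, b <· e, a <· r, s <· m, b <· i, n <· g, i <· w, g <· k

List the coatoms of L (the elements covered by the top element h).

k, z

The coatoms are exactly the elements covered by h: k, z.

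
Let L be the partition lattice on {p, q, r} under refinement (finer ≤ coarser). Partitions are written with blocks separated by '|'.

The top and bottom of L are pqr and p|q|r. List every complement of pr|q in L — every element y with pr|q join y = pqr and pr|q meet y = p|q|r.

pq|r, p|qr

Need y with pr|q ∨ y = pqr and pr|q ∧ y = p|q|r.
Checking each element gives: pq|r, p|qr.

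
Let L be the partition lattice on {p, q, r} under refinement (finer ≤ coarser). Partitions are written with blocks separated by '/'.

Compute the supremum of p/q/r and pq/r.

The join of p/q/r and pq/r merges any blocks that overlap across the partitions, giving pq/r.

pq/r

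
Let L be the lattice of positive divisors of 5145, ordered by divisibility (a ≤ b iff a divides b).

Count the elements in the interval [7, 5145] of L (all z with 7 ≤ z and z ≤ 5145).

12

The interval [7, 5145] = {1029, 105, 147, 1715, 21, 245, 343, 35, 49, 5145, 7, 735}, which has 12 elements.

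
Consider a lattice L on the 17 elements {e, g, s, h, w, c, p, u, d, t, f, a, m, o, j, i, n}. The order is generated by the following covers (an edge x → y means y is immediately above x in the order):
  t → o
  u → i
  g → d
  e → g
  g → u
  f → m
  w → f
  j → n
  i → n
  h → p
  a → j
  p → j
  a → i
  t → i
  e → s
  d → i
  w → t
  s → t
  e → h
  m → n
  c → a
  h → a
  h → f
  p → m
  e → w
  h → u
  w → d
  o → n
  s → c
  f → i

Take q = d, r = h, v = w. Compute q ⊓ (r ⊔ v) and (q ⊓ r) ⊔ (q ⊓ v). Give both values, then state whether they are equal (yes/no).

w; w; yes

r ⊔ v = f, so q ⊓ (r ⊔ v) = d ⊓ f = w.
q ⊓ r = e and q ⊓ v = w, so (q ⊓ r) ⊔ (q ⊓ v) = e ⊔ w = w.
Equal: yes.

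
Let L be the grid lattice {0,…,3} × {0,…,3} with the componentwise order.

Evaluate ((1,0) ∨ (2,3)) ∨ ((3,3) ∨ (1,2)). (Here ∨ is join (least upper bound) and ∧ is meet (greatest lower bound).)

(1,0) ∨ (2,3) = (2,3)
(3,3) ∨ (1,2) = (3,3)
(2,3) ∨ (3,3) = (3,3)

(3,3)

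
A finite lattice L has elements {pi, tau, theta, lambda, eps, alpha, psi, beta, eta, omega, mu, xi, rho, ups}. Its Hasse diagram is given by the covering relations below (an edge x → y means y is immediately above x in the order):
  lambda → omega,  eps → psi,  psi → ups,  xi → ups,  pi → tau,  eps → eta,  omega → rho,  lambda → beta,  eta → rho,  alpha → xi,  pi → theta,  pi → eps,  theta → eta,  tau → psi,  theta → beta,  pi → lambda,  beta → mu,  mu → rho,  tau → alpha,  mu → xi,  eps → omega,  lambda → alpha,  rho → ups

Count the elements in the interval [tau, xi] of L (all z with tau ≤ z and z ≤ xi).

The interval [tau, xi] = {alpha, tau, xi}, which has 3 elements.

3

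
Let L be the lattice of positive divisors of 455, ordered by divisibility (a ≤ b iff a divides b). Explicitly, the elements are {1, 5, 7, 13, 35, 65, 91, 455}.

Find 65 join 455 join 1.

In the divisibility order, the join is the least common multiple: lcm(65, 455, 1) = 455.

455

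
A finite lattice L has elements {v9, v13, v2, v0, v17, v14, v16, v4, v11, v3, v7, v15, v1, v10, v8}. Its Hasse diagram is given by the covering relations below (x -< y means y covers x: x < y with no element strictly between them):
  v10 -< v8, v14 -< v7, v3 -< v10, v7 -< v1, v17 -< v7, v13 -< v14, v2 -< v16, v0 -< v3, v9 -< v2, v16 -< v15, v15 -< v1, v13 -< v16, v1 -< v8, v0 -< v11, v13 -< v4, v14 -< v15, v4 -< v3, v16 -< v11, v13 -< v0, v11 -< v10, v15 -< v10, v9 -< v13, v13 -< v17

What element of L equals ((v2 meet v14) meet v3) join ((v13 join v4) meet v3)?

v2 ∧ v14 = v9
v9 ∧ v3 = v9
v13 ∨ v4 = v4
v4 ∧ v3 = v4
v9 ∨ v4 = v4

v4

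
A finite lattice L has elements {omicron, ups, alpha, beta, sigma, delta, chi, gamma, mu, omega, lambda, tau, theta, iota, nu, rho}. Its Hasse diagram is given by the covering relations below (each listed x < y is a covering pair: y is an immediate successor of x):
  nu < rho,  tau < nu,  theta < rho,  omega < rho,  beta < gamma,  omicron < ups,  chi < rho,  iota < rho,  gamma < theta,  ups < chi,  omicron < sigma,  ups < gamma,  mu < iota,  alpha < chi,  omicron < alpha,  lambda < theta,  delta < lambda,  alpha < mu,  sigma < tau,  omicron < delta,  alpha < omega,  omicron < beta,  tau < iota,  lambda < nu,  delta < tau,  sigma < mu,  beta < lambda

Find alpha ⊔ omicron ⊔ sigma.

Common upper bounds of {alpha, omicron, sigma}: iota, mu, rho.
The least among these is mu.

mu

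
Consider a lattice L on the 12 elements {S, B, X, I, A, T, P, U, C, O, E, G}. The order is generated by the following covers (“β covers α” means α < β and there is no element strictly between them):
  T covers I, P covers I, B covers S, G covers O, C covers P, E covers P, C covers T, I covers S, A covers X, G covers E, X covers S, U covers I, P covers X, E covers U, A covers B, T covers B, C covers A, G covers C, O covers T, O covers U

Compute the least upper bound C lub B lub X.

C

Common upper bounds of {C, B, X}: C, G.
The least among these is C.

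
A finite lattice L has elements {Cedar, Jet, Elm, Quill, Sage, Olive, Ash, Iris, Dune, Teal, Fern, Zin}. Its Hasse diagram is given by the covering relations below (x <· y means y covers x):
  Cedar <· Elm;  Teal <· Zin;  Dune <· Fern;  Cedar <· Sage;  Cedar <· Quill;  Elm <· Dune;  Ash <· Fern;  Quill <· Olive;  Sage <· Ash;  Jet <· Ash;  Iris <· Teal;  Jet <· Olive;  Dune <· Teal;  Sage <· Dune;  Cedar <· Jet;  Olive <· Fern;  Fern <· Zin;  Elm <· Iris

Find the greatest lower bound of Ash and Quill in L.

Common lower bounds of {Ash, Quill}: Cedar.
The greatest among these is Cedar.

Cedar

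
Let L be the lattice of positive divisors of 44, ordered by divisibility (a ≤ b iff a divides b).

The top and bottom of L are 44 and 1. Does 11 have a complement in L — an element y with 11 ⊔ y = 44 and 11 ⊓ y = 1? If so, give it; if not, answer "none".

Need y with 11 ∨ y = 44 and 11 ∧ y = 1.
Checking each element gives: 4.

4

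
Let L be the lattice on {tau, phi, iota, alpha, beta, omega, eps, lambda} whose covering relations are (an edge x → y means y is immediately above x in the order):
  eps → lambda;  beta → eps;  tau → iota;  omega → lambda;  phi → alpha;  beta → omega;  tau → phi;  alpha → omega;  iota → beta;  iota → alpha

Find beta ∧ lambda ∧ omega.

Common lower bounds of {beta, lambda, omega}: beta, iota, tau.
The greatest among these is beta.

beta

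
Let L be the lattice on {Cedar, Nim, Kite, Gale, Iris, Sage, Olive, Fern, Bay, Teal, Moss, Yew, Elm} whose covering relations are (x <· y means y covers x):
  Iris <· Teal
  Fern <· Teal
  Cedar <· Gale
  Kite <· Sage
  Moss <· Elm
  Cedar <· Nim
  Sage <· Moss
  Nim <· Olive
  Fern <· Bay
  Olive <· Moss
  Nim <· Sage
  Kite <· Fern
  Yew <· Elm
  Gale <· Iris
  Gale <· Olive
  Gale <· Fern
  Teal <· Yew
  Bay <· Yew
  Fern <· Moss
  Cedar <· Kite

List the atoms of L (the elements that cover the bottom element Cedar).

Gale, Kite, Nim

The atoms are exactly the elements that cover Cedar: Gale, Kite, Nim.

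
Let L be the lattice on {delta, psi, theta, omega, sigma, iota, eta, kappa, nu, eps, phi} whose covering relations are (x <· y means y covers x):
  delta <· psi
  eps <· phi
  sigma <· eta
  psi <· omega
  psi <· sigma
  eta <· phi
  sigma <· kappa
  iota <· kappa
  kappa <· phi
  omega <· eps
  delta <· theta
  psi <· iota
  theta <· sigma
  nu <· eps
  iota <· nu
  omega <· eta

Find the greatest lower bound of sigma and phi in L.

sigma

Common lower bounds of {sigma, phi}: delta, psi, sigma, theta.
The greatest among these is sigma.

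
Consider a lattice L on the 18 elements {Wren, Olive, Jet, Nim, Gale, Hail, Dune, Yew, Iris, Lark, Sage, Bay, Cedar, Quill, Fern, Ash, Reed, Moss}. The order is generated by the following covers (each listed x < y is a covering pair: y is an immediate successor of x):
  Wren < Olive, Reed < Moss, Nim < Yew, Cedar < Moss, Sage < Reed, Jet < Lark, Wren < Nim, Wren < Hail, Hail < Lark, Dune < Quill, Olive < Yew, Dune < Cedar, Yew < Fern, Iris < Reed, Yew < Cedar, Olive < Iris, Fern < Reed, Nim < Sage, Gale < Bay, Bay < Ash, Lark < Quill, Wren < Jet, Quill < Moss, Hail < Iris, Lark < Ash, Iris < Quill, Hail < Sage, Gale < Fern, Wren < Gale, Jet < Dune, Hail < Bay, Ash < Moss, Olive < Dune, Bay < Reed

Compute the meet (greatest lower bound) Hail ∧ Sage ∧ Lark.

Common lower bounds of {Hail, Sage, Lark}: Hail, Wren.
The greatest among these is Hail.

Hail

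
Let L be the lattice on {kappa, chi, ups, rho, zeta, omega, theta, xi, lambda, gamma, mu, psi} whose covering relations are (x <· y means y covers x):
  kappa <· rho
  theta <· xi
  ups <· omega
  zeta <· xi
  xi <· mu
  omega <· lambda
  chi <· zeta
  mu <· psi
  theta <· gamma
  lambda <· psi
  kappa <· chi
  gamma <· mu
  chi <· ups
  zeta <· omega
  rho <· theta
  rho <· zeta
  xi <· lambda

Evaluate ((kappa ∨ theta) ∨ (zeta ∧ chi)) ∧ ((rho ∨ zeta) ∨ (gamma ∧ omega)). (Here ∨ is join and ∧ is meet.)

zeta

kappa ∨ theta = theta
zeta ∧ chi = chi
theta ∨ chi = xi
rho ∨ zeta = zeta
gamma ∧ omega = rho
zeta ∨ rho = zeta
xi ∧ zeta = zeta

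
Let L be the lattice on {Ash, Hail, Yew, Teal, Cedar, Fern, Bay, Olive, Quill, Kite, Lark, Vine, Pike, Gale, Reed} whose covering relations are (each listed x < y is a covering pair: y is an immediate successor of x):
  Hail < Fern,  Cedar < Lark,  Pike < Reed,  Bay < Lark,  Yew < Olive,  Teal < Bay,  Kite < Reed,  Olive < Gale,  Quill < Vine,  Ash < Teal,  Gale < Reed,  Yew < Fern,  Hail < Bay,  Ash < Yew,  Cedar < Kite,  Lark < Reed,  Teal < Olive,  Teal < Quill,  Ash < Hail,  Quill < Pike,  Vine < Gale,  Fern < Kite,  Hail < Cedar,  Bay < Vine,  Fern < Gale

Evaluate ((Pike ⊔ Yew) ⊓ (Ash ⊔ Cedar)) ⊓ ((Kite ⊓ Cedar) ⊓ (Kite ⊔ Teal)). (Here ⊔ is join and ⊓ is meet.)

Cedar

Pike ∨ Yew = Reed
Ash ∨ Cedar = Cedar
Reed ∧ Cedar = Cedar
Kite ∧ Cedar = Cedar
Kite ∨ Teal = Reed
Cedar ∧ Reed = Cedar
Cedar ∧ Cedar = Cedar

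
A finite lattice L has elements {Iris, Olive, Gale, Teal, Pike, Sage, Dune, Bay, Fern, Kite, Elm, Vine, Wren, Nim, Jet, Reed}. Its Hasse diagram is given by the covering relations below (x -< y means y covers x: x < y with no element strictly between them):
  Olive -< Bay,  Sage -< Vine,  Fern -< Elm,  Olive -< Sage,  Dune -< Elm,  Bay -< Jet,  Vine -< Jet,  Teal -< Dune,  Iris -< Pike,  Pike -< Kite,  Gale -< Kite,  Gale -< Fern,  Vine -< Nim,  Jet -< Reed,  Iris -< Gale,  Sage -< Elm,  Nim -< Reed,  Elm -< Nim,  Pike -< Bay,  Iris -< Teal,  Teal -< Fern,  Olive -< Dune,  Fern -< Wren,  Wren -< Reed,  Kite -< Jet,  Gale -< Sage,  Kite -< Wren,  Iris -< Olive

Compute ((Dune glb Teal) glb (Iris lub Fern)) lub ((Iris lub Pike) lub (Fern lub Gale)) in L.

Dune ∧ Teal = Teal
Iris ∨ Fern = Fern
Teal ∧ Fern = Teal
Iris ∨ Pike = Pike
Fern ∨ Gale = Fern
Pike ∨ Fern = Wren
Teal ∨ Wren = Wren

Wren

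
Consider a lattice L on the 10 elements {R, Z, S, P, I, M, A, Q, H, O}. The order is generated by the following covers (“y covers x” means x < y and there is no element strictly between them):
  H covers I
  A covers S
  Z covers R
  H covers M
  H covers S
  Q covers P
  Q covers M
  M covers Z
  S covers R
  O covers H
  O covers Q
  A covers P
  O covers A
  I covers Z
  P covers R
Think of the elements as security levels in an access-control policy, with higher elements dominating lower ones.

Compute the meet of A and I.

Common lower bounds of {A, I}: R.
The greatest among these is R.

R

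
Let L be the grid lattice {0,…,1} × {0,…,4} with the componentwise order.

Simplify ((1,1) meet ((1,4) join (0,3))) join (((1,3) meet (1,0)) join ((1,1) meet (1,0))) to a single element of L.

(1,1)

(1,4) ∨ (0,3) = (1,4)
(1,1) ∧ (1,4) = (1,1)
(1,3) ∧ (1,0) = (1,0)
(1,1) ∧ (1,0) = (1,0)
(1,0) ∨ (1,0) = (1,0)
(1,1) ∨ (1,0) = (1,1)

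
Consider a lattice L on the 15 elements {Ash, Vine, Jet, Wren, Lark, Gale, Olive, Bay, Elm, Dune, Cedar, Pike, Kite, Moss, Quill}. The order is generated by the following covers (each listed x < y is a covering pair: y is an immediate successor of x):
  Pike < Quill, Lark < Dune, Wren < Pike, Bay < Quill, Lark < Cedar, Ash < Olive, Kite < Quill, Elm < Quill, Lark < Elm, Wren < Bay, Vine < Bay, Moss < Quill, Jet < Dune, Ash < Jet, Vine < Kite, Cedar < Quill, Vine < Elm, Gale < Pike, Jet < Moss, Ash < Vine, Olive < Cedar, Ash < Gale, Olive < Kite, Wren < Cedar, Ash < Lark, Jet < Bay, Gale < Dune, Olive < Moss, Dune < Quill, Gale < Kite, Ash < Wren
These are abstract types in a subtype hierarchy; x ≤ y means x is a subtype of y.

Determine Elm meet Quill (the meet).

Elm

Common lower bounds of {Elm, Quill}: Ash, Elm, Lark, Vine.
The greatest among these is Elm.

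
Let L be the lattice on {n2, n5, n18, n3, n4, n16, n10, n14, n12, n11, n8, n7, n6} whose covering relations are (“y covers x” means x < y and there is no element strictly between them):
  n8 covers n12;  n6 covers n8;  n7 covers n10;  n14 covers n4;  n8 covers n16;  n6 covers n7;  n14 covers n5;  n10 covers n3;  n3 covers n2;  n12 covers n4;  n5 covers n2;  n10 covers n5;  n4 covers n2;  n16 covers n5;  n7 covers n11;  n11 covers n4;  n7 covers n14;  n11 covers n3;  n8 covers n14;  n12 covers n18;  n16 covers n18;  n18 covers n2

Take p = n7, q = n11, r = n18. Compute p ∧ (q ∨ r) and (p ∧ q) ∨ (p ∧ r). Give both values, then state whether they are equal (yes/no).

n7; n11; no

q ∨ r = n6, so p ∧ (q ∨ r) = n7 ∧ n6 = n7.
p ∧ q = n11 and p ∧ r = n2, so (p ∧ q) ∨ (p ∧ r) = n11 ∨ n2 = n11.
Equal: no.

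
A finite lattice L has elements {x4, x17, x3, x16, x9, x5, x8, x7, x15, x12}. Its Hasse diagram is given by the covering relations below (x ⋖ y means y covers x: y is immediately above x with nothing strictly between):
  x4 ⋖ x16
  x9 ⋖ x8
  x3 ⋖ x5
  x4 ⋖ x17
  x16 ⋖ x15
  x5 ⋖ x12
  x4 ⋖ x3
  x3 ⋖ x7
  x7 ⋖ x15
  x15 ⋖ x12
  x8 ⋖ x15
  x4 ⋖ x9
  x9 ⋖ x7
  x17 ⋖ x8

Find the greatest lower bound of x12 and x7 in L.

Common lower bounds of {x12, x7}: x3, x4, x7, x9.
The greatest among these is x7.

x7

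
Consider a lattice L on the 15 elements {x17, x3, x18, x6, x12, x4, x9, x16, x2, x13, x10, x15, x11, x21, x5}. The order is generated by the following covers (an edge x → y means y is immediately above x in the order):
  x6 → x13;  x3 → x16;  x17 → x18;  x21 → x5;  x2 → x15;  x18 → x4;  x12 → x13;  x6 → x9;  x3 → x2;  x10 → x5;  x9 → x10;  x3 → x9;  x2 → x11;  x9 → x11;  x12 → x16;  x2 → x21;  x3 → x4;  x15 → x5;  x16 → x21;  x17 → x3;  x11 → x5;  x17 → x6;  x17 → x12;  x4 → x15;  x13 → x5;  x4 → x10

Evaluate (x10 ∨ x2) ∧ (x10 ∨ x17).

x10

x10 ∨ x2 = x5
x10 ∨ x17 = x10
x5 ∧ x10 = x10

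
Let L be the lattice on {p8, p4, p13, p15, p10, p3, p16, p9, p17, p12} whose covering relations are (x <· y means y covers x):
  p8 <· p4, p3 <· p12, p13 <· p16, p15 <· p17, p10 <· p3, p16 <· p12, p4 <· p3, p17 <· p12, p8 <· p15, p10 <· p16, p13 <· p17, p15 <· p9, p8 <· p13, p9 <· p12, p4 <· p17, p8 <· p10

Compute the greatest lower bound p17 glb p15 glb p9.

p15

Common lower bounds of {p17, p15, p9}: p15, p8.
The greatest among these is p15.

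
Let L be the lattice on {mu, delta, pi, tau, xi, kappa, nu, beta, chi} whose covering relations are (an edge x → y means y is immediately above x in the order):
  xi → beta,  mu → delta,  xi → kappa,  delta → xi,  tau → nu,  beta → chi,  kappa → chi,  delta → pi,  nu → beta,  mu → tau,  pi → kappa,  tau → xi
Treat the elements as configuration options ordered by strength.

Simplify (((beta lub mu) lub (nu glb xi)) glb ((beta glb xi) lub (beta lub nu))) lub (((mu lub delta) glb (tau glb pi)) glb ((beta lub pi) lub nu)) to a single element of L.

beta

beta ∨ mu = beta
nu ∧ xi = tau
beta ∨ tau = beta
beta ∧ xi = xi
beta ∨ nu = beta
xi ∨ beta = beta
beta ∧ beta = beta
mu ∨ delta = delta
tau ∧ pi = mu
delta ∧ mu = mu
beta ∨ pi = chi
chi ∨ nu = chi
mu ∧ chi = mu
beta ∨ mu = beta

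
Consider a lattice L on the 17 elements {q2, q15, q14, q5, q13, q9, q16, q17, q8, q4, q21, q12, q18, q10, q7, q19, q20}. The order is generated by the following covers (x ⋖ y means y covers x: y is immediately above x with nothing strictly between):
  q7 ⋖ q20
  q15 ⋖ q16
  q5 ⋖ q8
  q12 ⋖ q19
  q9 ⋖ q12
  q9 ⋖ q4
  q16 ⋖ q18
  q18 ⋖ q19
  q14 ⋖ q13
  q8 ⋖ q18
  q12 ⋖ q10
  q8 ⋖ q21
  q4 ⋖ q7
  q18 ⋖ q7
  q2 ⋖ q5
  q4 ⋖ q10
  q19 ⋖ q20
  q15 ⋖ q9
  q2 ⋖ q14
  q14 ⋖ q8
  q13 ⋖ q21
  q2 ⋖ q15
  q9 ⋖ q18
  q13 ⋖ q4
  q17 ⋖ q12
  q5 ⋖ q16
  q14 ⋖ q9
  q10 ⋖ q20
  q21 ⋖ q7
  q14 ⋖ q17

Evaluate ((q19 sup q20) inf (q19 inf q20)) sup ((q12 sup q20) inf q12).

q19

q19 ∨ q20 = q20
q19 ∧ q20 = q19
q20 ∧ q19 = q19
q12 ∨ q20 = q20
q20 ∧ q12 = q12
q19 ∨ q12 = q19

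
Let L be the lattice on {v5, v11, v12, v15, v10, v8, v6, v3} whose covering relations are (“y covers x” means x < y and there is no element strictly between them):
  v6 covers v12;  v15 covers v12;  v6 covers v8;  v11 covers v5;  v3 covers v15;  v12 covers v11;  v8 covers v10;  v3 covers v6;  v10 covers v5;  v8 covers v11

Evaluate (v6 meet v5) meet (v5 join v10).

v6 ∧ v5 = v5
v5 ∨ v10 = v10
v5 ∧ v10 = v5

v5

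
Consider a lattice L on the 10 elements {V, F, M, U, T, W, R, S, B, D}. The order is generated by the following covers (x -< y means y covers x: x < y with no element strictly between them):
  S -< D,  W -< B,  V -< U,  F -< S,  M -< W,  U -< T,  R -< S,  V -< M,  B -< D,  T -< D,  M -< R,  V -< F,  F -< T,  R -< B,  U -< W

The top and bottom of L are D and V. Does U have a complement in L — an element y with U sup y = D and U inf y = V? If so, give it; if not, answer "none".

S

Need y with U ∨ y = D and U ∧ y = V.
Checking each element gives: S.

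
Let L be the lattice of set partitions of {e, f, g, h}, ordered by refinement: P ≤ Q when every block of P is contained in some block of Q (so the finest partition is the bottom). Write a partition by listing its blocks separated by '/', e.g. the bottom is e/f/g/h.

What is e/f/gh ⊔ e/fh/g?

The join of e/f/gh and e/fh/g merges any blocks that overlap across the partitions, giving e/fgh.

e/fgh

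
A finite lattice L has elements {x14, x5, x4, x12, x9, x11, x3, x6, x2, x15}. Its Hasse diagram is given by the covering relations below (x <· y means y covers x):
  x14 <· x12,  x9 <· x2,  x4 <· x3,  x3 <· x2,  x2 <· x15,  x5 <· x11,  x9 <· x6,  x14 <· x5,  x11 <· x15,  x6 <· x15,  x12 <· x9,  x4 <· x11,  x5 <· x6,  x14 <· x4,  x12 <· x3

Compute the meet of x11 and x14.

x14

Common lower bounds of {x11, x14}: x14.
The greatest among these is x14.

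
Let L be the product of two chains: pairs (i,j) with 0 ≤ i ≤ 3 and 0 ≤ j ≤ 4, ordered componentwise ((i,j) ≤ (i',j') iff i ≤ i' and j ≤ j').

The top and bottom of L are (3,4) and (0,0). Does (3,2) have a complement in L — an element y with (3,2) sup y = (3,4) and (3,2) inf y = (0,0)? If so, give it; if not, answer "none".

none

For every candidate y, either (3,2) ∨ y ≠ (3,4) or (3,2) ∧ y ≠ (0,0); no complement exists.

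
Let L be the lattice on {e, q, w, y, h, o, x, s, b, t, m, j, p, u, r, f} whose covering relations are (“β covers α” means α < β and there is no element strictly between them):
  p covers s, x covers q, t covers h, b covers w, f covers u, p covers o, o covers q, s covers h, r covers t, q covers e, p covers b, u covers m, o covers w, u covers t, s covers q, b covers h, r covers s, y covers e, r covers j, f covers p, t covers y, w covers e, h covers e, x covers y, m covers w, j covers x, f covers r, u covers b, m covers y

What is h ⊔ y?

Common upper bounds of {h, y}: f, r, t, u.
The least among these is t.

t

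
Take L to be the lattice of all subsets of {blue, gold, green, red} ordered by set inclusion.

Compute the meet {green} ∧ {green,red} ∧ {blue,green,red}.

Under ⊆, meet is intersection: {green} ∩ {green,red} ∩ {blue,green,red} = {green}.

{green}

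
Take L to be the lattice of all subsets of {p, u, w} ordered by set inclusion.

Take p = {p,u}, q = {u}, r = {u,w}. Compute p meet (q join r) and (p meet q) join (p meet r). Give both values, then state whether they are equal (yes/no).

{u}; {u}; yes

q join r = {u,w}, so p meet (q join r) = {p,u} meet {u,w} = {u}.
p meet q = {u} and p meet r = {u}, so (p meet q) join (p meet r) = {u} join {u} = {u}.
Equal: yes.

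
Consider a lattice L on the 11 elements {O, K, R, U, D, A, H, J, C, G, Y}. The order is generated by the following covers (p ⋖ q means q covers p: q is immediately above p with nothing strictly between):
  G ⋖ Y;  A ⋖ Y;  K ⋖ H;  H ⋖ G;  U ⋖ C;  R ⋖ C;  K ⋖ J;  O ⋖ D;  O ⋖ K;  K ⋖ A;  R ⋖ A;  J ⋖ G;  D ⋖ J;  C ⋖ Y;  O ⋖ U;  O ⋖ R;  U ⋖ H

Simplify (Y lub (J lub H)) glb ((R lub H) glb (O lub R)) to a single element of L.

R

J ∨ H = G
Y ∨ G = Y
R ∨ H = Y
O ∨ R = R
Y ∧ R = R
Y ∧ R = R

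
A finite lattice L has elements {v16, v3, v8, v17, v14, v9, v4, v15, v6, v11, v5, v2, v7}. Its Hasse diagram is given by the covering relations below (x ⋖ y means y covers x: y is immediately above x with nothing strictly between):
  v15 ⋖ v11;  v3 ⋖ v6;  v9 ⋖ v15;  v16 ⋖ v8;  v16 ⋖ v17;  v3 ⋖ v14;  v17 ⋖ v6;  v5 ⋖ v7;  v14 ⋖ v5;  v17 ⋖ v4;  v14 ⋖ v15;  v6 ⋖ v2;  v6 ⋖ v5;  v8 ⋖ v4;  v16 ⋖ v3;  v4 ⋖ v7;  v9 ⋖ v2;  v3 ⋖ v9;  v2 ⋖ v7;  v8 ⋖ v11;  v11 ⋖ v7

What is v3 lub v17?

Common upper bounds of {v3, v17}: v2, v5, v6, v7.
The least among these is v6.

v6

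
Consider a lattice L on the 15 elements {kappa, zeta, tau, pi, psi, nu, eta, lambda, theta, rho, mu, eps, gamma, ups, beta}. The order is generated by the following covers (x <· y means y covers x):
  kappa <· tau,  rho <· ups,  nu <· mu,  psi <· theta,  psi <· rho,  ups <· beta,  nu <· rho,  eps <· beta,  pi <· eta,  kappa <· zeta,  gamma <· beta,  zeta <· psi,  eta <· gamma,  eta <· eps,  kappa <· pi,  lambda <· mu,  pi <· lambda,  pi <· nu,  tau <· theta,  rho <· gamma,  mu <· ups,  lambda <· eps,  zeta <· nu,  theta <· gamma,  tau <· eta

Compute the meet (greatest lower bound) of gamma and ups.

Common lower bounds of {gamma, ups}: kappa, nu, pi, psi, rho, zeta.
The greatest among these is rho.

rho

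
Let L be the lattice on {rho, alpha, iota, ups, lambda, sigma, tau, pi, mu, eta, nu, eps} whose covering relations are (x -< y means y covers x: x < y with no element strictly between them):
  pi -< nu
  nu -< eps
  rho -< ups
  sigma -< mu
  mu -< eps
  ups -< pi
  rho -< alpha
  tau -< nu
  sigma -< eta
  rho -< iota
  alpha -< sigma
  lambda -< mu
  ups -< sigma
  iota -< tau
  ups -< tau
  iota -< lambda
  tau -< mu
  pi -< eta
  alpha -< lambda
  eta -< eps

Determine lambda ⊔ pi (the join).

eps

Common upper bounds of {lambda, pi}: eps.
The least among these is eps.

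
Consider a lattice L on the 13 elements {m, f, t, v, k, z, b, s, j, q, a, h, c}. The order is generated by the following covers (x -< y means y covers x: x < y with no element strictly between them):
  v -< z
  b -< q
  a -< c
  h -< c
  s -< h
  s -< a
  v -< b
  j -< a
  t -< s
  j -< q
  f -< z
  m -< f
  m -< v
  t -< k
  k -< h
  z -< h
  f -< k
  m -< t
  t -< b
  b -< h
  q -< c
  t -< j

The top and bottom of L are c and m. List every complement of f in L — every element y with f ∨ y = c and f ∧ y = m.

Need y with f ∨ y = c and f ∧ y = m.
Checking each element gives: a, j, q.

a, j, q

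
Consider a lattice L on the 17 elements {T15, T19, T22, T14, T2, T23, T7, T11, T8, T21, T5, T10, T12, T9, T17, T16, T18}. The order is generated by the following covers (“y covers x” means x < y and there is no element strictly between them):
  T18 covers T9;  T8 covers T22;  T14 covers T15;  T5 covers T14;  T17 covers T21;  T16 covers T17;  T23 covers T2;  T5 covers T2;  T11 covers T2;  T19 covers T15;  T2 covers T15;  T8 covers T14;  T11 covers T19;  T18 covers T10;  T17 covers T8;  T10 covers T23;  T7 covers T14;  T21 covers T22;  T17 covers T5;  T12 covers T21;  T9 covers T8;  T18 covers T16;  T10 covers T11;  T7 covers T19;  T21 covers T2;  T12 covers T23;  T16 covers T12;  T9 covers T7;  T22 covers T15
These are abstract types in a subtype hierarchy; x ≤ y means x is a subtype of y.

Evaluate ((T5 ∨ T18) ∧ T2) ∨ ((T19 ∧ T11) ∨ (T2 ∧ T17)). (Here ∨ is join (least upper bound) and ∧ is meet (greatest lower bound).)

T5 ∨ T18 = T18
T18 ∧ T2 = T2
T19 ∧ T11 = T19
T2 ∧ T17 = T2
T19 ∨ T2 = T11
T2 ∨ T11 = T11

T11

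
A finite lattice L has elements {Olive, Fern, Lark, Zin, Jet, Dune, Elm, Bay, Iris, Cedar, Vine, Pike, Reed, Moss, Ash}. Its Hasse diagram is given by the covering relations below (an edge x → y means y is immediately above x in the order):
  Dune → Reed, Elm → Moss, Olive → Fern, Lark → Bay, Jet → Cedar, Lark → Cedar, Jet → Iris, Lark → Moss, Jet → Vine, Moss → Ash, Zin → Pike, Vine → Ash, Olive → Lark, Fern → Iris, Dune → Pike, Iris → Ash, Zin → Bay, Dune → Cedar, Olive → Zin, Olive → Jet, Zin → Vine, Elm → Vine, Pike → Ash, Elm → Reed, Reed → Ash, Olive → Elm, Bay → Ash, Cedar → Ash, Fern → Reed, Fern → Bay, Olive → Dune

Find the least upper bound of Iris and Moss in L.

Ash

Common upper bounds of {Iris, Moss}: Ash.
The least among these is Ash.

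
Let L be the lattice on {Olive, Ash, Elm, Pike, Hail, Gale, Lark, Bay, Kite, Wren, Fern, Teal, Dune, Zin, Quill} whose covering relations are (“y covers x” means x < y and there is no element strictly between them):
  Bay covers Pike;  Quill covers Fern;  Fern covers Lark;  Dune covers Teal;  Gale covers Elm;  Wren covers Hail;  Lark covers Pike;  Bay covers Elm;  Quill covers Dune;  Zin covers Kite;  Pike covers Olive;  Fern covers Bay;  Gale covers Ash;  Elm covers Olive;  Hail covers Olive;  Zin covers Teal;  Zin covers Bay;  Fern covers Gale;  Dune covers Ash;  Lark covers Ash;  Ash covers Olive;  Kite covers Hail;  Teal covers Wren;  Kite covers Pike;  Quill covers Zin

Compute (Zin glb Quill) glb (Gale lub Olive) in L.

Elm

Zin ∧ Quill = Zin
Gale ∨ Olive = Gale
Zin ∧ Gale = Elm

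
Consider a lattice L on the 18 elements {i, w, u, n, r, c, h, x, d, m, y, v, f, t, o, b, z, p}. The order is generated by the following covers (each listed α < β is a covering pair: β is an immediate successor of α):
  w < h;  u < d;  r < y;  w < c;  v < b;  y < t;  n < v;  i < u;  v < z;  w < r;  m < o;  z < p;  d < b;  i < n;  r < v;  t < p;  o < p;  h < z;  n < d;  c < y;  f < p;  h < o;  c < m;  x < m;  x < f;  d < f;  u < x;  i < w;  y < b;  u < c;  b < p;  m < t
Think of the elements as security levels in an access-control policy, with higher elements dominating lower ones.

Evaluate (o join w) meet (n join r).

o ∨ w = o
n ∨ r = v
o ∧ v = w

w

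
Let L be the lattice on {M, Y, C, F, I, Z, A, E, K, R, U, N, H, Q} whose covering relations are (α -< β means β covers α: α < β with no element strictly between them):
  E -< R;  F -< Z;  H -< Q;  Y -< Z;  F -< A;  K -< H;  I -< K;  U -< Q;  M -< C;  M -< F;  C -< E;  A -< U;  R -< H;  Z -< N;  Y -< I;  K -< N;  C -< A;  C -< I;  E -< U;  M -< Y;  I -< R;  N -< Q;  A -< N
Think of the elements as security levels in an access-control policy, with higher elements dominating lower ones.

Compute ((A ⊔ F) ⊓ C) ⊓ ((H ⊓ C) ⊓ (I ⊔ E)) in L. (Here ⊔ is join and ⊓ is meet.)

A ∨ F = A
A ∧ C = C
H ∧ C = C
I ∨ E = R
C ∧ R = C
C ∧ C = C

C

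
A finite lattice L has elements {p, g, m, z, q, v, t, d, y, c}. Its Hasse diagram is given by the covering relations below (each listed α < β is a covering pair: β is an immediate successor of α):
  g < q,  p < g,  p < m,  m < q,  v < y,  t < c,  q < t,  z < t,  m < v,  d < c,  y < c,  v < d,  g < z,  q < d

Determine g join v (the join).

d

Common upper bounds of {g, v}: c, d.
The least among these is d.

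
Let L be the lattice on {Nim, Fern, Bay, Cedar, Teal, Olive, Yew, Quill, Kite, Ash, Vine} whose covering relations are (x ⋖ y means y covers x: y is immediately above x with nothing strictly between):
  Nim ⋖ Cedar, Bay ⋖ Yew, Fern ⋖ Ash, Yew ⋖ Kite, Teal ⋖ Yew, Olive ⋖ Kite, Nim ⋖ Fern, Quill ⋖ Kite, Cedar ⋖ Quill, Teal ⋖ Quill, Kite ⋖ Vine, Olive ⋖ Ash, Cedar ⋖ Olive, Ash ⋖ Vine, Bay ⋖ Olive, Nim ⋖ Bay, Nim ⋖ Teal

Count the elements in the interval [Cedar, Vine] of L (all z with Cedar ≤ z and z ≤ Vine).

6

The interval [Cedar, Vine] = {Ash, Cedar, Kite, Olive, Quill, Vine}, which has 6 elements.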